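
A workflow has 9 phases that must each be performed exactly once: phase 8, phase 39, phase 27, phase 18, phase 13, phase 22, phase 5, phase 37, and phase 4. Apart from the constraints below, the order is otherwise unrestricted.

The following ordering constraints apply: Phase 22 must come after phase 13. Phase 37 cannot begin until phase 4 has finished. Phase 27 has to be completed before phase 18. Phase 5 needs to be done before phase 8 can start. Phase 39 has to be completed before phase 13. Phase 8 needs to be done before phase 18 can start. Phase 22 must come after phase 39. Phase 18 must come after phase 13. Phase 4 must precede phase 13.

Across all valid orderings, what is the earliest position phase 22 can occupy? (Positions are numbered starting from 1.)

4

The phases that are forced before phase 22, directly or transitively, are phase 39, phase 13, phase 4. That's 3 phases.
With 3 mandatory predecessors, the earliest phase 22 can sit is position 3+1 = 4, and placing just those 3 first achieves it.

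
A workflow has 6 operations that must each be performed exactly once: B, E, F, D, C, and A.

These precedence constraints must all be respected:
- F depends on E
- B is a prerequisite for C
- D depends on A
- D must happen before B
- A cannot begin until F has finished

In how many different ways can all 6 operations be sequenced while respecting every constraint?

Only E has no prerequisites, so it must go first.
Continuing from there, at each step only one operation has all its prerequisites placed, so the ordering is fully determined — there is exactly 1.

1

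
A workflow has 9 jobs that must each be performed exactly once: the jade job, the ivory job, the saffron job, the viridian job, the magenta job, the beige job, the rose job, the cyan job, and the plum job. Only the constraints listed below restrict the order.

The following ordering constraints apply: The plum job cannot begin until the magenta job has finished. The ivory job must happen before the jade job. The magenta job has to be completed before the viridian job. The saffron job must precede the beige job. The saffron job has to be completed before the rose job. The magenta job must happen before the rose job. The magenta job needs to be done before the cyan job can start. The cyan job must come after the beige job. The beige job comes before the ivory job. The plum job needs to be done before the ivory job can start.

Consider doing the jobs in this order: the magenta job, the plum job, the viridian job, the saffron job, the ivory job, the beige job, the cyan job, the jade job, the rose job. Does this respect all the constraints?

No

Here the beige job comes after the ivory job.
But one of the constraints requires the beige job before the ivory job, so this ordering violates it.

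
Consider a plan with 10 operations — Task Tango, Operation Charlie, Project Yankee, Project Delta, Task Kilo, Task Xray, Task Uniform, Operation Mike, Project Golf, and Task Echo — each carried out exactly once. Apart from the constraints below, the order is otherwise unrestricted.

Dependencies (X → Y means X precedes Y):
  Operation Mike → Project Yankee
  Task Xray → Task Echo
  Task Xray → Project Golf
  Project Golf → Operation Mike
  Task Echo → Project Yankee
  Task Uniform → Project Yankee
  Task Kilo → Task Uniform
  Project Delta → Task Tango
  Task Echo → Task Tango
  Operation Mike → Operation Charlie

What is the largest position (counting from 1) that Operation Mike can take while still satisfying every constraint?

The operations that are forced after Operation Mike, directly or by a chain of constraints, are Operation Charlie, Project Yankee. That's 2 operations.
With 2 mandatory successors out of 10 operations total, the latest slot for Operation Mike is 10−2 = 8, and it's reachable by doing all non-successors before Operation Mike.

8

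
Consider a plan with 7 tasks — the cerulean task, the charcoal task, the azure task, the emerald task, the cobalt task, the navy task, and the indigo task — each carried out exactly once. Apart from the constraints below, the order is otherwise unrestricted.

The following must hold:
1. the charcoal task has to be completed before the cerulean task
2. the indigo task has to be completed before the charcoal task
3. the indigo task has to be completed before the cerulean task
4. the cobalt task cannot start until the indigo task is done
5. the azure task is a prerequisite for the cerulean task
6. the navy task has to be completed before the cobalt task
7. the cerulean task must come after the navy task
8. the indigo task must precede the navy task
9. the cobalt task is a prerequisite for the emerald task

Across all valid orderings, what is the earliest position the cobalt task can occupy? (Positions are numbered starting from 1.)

3

Every task that must precede the cobalt task has to come before it. Tracing all chains that end at the cobalt task, those tasks are: the navy task, the indigo task — 2 in total.
So at minimum 2 tasks come before the cobalt task, putting the cobalt task no earlier than position 3. That position is achievable by scheduling exactly those predecessors first.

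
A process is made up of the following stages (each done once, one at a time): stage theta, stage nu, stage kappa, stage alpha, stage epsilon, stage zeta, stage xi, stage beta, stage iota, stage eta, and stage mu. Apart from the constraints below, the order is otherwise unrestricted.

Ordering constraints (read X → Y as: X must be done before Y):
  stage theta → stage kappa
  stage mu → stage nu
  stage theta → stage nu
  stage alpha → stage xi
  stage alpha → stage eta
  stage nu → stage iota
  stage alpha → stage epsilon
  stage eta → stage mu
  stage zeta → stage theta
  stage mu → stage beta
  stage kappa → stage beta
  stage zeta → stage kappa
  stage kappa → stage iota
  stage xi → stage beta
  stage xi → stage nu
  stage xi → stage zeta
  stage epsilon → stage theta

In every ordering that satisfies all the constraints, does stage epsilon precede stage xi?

Nothing in the constraints links stage epsilon and stage xi; they are unordered relative to each other.
There exist valid orderings with stage xi before stage epsilon, so stage epsilon is not required to come first.

No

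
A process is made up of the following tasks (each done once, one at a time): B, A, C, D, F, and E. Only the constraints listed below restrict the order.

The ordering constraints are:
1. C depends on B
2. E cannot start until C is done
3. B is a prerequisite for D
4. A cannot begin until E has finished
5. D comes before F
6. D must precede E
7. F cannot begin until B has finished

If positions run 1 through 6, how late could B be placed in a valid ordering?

Following every chain forward from B, the tasks that must come later are A, C, D, F, E — 5 of them.
So at least 5 tasks follow B, putting B no later than position 1. That position is achievable by scheduling everything else first.

1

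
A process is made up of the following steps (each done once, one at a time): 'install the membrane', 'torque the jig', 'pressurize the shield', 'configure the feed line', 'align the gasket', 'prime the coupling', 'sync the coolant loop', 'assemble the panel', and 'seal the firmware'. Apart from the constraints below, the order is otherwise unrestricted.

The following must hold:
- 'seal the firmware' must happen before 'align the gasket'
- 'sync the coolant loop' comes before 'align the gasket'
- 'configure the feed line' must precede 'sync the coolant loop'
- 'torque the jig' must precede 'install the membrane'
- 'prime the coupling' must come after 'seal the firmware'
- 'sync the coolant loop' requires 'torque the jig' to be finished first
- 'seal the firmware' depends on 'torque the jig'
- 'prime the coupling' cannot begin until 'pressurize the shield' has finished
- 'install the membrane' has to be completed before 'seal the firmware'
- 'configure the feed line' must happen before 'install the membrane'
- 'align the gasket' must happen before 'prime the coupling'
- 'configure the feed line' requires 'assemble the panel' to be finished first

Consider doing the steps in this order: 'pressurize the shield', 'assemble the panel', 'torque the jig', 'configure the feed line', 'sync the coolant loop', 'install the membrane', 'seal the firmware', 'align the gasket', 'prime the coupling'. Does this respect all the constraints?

Yes

Every stated constraint is respected: 'pressurize the shield' sits at position 1, ahead of 'prime the coupling' at position 9, and each of the other listed pairs likewise has the predecessor earlier in the sequence.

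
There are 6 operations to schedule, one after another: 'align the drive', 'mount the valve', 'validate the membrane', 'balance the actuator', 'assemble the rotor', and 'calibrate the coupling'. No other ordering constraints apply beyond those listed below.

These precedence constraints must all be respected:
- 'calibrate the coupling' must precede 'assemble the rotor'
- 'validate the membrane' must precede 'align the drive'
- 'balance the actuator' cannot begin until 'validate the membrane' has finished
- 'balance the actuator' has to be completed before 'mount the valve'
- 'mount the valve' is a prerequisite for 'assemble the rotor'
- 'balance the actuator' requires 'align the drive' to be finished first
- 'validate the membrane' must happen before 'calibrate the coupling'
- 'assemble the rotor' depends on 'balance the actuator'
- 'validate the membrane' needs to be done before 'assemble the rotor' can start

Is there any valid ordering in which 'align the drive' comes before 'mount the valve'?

'align the drive' is actually forced before 'mount the valve' by the constraints, so certainly some valid ordering has 'align the drive' first.

Yes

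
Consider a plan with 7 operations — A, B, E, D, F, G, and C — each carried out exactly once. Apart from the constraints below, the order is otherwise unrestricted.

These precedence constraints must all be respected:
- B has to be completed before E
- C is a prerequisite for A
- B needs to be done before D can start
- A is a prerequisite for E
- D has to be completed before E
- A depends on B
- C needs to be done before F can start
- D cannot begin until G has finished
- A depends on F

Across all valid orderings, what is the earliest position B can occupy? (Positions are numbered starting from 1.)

No constraint forces any other operation before B, so it can be placed first.

1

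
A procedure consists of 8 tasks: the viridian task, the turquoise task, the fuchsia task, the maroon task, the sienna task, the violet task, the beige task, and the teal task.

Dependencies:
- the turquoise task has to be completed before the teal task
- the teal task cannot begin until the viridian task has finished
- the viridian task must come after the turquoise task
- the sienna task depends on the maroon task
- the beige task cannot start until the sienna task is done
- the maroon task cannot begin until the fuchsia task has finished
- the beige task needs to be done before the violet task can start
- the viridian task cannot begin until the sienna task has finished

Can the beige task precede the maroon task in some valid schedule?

No

Following the maroon task → the sienna task → the beige task, the maroon task must precede the beige task in every valid ordering.
Hence the beige task can never be scheduled before the maroon task.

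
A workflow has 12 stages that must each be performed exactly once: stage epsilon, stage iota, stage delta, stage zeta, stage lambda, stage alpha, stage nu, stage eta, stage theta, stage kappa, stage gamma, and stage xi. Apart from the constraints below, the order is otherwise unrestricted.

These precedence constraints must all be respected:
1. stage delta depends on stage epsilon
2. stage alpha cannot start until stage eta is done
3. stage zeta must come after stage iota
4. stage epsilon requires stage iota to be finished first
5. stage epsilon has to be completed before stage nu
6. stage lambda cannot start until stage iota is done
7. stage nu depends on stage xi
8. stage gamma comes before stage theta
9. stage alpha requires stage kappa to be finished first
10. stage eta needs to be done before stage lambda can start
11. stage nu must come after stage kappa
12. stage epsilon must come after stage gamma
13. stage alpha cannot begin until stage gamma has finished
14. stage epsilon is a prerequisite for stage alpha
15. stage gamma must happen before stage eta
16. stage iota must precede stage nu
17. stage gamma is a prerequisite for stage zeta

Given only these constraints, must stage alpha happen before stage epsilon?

No

There is a chain stage epsilon → stage alpha, which puts stage epsilon before stage alpha.
So stage alpha does not have to come before stage epsilon — it cannot.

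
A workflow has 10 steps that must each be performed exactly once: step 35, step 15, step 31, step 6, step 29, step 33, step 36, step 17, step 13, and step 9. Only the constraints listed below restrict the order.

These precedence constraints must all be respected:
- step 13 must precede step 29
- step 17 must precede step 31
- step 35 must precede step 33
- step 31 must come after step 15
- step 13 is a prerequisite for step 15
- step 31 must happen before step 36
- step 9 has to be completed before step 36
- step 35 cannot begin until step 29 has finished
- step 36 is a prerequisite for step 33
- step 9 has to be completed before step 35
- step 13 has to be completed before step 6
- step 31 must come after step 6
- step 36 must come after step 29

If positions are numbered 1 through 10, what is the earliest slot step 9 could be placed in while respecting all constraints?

1

Nothing is required before step 9; it can be the very first step.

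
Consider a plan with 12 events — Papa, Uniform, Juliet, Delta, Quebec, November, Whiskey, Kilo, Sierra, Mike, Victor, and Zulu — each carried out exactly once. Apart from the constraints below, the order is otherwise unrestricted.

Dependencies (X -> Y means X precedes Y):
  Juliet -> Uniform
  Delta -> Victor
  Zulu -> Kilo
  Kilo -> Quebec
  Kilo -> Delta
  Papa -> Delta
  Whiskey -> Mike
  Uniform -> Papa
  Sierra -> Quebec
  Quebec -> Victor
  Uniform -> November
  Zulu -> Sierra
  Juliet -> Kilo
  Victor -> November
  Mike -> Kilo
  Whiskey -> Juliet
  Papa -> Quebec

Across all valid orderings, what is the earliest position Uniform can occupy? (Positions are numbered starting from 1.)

3

Every event that must precede Uniform has to come before it. Tracing all chains that end at Uniform, those events are: Juliet, Whiskey — 2 in total.
With 2 mandatory predecessors, the earliest Uniform can sit is position 2+1 = 3, and placing just those 2 first achieves it.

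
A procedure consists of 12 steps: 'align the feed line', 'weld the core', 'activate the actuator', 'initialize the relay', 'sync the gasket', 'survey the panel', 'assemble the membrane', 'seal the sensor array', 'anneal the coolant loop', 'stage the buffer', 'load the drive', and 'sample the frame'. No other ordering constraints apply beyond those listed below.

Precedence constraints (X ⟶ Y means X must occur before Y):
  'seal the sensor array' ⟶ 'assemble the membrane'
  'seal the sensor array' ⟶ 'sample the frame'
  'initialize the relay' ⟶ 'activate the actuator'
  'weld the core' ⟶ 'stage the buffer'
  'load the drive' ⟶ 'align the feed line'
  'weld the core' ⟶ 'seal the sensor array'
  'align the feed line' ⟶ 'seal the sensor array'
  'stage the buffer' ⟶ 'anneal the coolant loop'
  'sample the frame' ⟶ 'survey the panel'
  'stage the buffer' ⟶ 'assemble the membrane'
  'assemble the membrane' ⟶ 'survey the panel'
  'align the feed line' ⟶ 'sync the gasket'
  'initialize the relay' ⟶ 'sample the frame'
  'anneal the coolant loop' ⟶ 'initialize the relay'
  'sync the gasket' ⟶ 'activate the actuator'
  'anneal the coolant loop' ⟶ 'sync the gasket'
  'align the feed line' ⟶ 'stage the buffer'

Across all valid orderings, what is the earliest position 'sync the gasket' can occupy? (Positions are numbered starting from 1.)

6

The steps that are forced before 'sync the gasket', directly or transitively, are 'align the feed line', 'weld the core', 'anneal the coolant loop', 'stage the buffer', 'load the drive'. That's 5 steps.
With 5 mandatory predecessors, the earliest 'sync the gasket' can sit is position 5+1 = 6, and placing just those 5 first achieves it.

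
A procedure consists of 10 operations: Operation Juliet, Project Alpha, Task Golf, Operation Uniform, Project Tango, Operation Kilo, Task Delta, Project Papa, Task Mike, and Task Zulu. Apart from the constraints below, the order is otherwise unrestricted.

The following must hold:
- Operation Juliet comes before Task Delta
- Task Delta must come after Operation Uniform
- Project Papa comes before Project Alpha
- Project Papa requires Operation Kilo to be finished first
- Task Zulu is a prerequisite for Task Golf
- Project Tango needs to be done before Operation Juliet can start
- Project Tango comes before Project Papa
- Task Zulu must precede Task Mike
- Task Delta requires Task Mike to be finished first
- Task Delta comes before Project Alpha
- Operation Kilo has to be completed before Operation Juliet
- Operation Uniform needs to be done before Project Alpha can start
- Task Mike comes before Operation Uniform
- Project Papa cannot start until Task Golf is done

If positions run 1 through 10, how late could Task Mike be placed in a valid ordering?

7

Following every chain forward from Task Mike, the operations that must come later are Project Alpha, Operation Uniform, Task Delta — 3 of them.
So at least 3 operations follow Task Mike, putting Task Mike no later than position 7. That position is achievable by scheduling everything else first.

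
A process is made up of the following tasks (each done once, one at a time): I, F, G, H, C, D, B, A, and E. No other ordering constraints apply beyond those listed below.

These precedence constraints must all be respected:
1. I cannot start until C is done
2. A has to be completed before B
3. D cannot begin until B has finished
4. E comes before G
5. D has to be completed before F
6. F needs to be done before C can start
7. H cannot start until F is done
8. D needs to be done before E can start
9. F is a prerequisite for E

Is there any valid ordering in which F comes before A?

No

Following A → B → D → F, A must precede F in every valid ordering.
Hence F can never be scheduled before A.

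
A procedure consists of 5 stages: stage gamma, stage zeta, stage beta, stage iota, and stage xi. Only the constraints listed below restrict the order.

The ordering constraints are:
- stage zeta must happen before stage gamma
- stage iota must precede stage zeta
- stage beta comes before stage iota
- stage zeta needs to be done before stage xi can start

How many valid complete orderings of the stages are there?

Only stage beta has no prerequisites, so it must go first.
Counting all ways to extend the partial order to a total order gives 2.

2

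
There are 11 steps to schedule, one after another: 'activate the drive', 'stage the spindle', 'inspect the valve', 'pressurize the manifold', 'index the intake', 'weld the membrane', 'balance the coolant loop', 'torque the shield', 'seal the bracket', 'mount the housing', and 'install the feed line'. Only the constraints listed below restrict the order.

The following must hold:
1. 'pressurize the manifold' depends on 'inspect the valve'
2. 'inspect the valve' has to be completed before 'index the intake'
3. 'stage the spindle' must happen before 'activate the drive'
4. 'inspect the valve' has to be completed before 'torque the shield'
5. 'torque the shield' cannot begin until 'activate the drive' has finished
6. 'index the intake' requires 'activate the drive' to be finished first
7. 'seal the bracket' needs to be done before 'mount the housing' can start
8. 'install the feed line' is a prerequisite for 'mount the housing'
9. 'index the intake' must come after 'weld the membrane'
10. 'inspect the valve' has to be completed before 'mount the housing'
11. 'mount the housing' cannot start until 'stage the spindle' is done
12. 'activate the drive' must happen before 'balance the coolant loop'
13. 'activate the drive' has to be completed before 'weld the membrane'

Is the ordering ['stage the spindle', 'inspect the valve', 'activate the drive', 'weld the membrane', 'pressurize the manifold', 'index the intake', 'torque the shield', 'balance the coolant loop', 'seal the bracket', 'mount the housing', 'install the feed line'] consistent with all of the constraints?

No

In the proposed order, 'mount the housing' appears before 'install the feed line'.
Since 'install the feed line' is required before 'mount the housing', the ordering is invalid.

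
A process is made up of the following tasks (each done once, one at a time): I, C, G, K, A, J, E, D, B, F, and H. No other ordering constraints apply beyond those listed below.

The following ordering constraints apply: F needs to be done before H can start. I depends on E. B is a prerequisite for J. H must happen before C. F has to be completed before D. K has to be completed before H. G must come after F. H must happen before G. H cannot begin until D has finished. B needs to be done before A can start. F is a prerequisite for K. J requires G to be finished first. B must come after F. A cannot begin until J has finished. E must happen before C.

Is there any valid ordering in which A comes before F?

No

The constraints give a chain F → B → A, which forces F before A.
Hence A can never be scheduled before F.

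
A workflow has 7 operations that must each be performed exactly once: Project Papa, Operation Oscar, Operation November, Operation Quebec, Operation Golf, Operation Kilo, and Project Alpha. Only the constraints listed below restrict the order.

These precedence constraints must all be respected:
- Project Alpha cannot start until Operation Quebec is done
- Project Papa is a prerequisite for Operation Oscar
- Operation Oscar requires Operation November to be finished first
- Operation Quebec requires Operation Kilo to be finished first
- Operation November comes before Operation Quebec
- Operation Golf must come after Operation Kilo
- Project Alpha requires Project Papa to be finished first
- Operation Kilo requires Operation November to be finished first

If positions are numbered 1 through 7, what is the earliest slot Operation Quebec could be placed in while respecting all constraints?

3

Working backwards through the constraints from Operation Quebec, its full set of required predecessors is Operation November, Operation Kilo — 2 of them.
With 2 mandatory predecessors, the earliest Operation Quebec can sit is position 2+1 = 3, and placing just those 2 first achieves it.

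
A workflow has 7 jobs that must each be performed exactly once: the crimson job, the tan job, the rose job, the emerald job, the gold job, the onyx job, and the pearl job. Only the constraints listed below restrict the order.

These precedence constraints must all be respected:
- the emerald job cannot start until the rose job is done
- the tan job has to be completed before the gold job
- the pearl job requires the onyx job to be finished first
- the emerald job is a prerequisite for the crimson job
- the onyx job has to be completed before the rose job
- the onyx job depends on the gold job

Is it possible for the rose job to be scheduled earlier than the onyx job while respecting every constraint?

No

The constraints give a chain the onyx job → the rose job, which forces the onyx job before the rose job.
Hence the rose job can never be scheduled before the onyx job.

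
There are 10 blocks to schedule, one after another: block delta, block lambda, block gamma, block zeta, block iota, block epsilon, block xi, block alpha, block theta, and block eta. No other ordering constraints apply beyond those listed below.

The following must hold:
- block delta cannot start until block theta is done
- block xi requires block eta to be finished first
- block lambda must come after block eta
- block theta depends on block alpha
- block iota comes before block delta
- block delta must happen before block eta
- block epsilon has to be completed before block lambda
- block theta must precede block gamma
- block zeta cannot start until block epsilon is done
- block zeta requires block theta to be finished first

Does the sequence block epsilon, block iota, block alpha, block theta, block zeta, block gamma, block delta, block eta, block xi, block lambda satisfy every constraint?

Every stated constraint is respected: block epsilon sits at position 1, ahead of block lambda at position 10, and each of the other listed pairs likewise has the predecessor earlier in the sequence.

Yes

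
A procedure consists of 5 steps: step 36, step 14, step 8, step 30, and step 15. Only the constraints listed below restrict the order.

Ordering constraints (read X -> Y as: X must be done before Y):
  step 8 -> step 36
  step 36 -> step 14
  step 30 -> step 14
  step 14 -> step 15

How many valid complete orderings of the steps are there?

2 steps have no prerequisites (step 8, step 30), so any of them could come first.
Counting all ways to extend the partial order to a total order gives 3.

3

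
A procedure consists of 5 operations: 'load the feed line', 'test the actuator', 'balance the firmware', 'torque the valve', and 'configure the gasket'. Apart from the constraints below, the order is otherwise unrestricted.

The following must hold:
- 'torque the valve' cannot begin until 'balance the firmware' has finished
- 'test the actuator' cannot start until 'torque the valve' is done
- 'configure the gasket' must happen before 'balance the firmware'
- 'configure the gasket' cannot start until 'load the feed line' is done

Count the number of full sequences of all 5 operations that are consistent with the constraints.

1

'load the feed line' is the only operation with nothing required before it, so every ordering starts there.
Every operation is then forced in turn, so only 1 complete ordering is consistent with the constraints.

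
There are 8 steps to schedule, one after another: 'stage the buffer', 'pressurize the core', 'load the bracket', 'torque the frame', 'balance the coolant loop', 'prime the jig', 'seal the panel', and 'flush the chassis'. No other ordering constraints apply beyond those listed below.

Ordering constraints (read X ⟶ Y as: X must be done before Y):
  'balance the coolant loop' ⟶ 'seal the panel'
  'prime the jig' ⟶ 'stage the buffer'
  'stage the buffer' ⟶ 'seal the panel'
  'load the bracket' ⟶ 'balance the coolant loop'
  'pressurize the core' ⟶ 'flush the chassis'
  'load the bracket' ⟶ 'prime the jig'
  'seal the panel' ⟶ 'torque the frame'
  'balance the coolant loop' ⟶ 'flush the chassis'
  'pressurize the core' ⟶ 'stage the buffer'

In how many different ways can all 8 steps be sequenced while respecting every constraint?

44

The steps with no prerequisites are 'pressurize the core', 'load the bracket'; any of them can be placed first.
Systematically extending each partial ordering one step at a time and counting, there are 44 complete orderings.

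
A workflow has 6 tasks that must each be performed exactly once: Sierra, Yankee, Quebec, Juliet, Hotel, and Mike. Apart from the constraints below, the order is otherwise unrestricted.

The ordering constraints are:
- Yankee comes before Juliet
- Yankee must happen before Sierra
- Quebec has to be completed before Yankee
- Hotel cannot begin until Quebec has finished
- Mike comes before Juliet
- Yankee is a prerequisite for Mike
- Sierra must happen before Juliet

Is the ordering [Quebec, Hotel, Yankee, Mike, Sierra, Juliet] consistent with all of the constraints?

Yes

Checking each listed constraint against this order: for instance, Yankee is in position 3 and Juliet in position 6, so that constraint holds — and the remaining constraints check out the same way.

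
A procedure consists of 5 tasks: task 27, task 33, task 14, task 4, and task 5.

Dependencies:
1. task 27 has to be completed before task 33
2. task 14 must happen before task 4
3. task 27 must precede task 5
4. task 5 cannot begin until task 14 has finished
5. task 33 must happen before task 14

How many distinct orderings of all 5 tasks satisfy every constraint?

2

Task 27 is the only task with nothing required before it, so every ordering starts there.
Counting all ways to extend the partial order to a total order gives 2.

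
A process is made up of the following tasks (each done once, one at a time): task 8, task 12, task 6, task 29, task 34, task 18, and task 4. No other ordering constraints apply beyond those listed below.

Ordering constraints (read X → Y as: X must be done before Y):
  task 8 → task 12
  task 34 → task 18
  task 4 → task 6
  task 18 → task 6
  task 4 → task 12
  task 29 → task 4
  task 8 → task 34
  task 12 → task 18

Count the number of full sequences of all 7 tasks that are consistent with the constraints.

9

The tasks with no prerequisites are task 8, task 29; any of them can be placed first.
Enumerating by repeatedly choosing an available task (one whose prerequisites are all placed) gives 9 distinct complete orderings.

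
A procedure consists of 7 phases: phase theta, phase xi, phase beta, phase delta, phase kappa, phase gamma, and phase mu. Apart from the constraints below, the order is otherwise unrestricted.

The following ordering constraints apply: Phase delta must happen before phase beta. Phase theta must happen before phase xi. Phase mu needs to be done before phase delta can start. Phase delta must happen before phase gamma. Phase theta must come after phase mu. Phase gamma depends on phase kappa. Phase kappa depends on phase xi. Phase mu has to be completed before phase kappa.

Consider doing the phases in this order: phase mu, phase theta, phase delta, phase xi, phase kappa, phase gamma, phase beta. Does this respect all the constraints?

Every stated constraint is respected: phase delta sits at position 3, ahead of phase beta at position 7, and each of the other listed pairs likewise has the predecessor earlier in the sequence.

Yes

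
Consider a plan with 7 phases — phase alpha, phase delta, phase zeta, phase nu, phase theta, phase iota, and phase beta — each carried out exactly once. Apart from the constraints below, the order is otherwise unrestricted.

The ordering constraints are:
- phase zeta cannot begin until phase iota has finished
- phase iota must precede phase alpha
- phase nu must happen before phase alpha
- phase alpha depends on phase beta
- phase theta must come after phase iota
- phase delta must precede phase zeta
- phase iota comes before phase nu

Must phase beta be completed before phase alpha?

Tracing the constraints gives a chain: phase beta → phase alpha.
Hence phase beta necessarily comes before phase alpha.

Yes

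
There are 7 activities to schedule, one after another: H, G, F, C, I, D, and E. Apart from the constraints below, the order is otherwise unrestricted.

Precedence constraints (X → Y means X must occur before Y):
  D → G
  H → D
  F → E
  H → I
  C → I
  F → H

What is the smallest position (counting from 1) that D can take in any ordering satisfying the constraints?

3

The activities that are forced before D, directly or transitively, are H, F. That's 2 activities.
With 2 mandatory predecessors, the earliest D can sit is position 2+1 = 3, and placing just those 2 first achieves it.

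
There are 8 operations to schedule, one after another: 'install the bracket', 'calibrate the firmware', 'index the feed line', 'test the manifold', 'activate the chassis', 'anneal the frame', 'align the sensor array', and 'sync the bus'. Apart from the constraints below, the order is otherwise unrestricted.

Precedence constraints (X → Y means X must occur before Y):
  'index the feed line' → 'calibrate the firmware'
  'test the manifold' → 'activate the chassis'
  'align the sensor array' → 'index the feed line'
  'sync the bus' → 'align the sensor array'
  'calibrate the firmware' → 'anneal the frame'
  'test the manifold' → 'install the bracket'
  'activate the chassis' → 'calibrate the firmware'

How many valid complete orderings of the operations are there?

The operations with no prerequisites are 'test the manifold', 'sync the bus'; any of them can be placed first.
Enumerating by repeatedly choosing an available operation (one whose prerequisites are all placed) gives 60 distinct complete orderings.

60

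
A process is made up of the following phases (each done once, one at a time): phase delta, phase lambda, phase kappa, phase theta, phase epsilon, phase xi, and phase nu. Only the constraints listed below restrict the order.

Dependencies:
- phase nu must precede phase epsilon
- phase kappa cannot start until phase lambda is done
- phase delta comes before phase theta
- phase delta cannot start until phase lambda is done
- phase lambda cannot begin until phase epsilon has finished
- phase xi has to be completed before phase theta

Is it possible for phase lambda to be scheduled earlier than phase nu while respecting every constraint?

No

Following phase nu → phase epsilon → phase lambda, phase nu must precede phase lambda in every valid ordering.
So no valid ordering can have phase lambda before phase nu.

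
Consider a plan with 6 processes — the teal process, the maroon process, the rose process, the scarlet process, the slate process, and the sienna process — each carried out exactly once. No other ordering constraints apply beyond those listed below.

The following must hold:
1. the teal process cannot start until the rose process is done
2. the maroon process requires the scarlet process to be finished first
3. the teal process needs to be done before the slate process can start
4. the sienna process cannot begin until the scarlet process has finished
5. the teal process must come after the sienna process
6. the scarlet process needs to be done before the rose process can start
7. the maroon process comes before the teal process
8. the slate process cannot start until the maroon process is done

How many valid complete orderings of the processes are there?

The scarlet process is the only process with nothing required before it, so every ordering starts there.
Enumerating by repeatedly choosing an available process (one whose prerequisites are all placed) gives 6 distinct complete orderings.

6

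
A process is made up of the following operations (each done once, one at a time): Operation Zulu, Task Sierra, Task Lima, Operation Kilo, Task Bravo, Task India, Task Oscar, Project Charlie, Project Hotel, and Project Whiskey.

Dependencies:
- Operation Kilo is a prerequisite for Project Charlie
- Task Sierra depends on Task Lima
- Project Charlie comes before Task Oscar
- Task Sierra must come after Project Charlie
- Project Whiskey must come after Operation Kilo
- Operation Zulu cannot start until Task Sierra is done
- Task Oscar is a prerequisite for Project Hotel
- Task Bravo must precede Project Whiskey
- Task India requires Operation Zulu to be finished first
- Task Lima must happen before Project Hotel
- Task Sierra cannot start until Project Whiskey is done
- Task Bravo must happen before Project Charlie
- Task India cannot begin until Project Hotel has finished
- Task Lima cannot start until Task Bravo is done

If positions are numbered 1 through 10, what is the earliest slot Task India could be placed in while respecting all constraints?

10

Every operation that must precede Task India has to come before it. Tracing all chains that end at Task India, those operations are: Operation Zulu, Task Sierra, Task Lima, Operation Kilo, Task Bravo, Task Oscar, Project Charlie, Project Hotel, Project Whiskey — 9 in total.
So at minimum 9 operations come before Task India, putting Task India no earlier than position 10. That position is achievable by scheduling exactly those predecessors first.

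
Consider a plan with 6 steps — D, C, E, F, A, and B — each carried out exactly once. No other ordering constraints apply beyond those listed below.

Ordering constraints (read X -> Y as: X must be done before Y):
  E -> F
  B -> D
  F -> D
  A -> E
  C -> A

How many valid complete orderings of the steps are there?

2 steps have no prerequisites (C, B), so any of them could come first.
Counting all ways to extend the partial order to a total order gives 5.

5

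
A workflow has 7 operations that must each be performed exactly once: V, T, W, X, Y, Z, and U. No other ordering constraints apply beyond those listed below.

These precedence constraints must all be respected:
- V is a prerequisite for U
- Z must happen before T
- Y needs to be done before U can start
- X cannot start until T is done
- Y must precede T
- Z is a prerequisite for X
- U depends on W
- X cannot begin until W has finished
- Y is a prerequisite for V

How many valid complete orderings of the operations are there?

3 operations have no prerequisites (W, Y, Z), so any of them could come first.
Systematically extending each partial ordering one operation at a time and counting, there are 73 complete orderings.

73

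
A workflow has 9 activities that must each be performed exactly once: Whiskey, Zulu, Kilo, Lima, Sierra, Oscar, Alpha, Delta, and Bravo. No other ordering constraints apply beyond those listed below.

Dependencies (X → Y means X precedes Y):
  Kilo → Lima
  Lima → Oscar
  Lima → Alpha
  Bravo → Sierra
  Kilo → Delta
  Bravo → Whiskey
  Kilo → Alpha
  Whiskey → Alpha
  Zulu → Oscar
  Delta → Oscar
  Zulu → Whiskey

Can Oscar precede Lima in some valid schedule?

There is a dependency chain Lima → Oscar, so Oscar always comes after Lima.
Hence Oscar can never be scheduled before Lima.

No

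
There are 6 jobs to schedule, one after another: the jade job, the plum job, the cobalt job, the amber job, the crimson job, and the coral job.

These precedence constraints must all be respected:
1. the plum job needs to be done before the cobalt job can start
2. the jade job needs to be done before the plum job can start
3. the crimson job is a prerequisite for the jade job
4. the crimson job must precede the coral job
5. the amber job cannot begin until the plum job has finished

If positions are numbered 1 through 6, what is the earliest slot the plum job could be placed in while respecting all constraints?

The jobs that are forced before the plum job, directly or transitively, are the jade job, the crimson job. That's 2 jobs.
With 2 mandatory predecessors, the earliest the plum job can sit is position 2+1 = 3, and placing just those 2 first achieves it.

3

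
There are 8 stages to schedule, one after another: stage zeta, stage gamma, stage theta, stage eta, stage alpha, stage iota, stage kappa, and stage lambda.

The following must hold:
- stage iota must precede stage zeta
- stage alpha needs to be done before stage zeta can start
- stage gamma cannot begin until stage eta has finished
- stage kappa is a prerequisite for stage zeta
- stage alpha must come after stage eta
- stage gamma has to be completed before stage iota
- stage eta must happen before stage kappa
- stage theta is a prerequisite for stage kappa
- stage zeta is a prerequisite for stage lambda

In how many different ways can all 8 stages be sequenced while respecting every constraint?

The stages with no prerequisites are stage theta, stage eta; any of them can be placed first.
Counting all ways to extend the partial order to a total order gives 42.

42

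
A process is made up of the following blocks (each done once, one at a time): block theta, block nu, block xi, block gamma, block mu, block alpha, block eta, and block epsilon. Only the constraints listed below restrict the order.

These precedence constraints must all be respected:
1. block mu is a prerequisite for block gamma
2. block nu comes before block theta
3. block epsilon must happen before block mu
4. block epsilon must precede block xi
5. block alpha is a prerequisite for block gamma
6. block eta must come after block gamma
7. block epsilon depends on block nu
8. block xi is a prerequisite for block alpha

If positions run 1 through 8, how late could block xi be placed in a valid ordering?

5

Every block that must follow block xi has to come after it. Tracing all chains starting from block xi, those blocks are: block gamma, block alpha, block eta — 3 in total.
So at least 3 blocks follow block xi, putting block xi no later than position 5. That position is achievable by scheduling everything else first.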